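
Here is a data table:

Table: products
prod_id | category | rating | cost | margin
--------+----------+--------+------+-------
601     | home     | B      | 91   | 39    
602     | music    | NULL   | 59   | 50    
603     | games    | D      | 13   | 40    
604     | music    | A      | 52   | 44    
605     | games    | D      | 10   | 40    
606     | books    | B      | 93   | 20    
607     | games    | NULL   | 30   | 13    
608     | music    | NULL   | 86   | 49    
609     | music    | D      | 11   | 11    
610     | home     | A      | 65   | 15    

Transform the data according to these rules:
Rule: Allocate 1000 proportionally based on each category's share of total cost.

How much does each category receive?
books: 182.35, games: 103.92, home: 305.88, music: 407.84

Step 1: Calculate total cost = 510
Step 2: Calculate each category's proportion:
  books: 93/510 = 18.24% → 182.35
  games: 53/510 = 10.39% → 103.92
  home: 156/510 = 30.59% → 305.88
  music: 208/510 = 40.78% → 407.84
Step 3: Verify: sum of allocations ≈ 1000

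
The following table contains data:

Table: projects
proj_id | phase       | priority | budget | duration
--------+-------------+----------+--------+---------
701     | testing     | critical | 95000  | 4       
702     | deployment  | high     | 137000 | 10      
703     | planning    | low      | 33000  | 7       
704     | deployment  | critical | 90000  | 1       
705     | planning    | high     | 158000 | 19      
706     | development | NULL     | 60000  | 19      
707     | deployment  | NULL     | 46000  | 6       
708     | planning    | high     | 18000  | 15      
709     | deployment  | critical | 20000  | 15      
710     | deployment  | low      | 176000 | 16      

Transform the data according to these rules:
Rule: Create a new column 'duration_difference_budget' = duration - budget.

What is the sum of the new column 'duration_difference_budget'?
-832888

Step 1: For each record, compute duration - budget
Example calculations:
  4 - 95000 = -94996
  10 - 137000 = -136990
  7 - 33000 = -32993
  ...
Step 2: Sum all derived values
Step 3: Total = -832888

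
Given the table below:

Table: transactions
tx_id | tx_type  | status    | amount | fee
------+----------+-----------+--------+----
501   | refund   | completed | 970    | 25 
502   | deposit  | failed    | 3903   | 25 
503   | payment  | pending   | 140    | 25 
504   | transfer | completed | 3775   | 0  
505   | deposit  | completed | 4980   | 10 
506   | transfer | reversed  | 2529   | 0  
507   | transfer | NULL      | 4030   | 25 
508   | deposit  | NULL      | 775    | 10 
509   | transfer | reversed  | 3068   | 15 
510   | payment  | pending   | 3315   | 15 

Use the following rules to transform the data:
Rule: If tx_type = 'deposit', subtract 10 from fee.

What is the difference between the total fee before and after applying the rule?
30

Step 1: Original sum of fee = 150
Step 2: 3 records have tx_type = 'deposit'
Step 3: Each affected record changes by -10
Step 4: Total change = 3 × -10 = -30
Step 5: New sum = 150 + -30 = 120
Step 6: Difference = |120 - 150| = 30
        (Sum decreased by 30)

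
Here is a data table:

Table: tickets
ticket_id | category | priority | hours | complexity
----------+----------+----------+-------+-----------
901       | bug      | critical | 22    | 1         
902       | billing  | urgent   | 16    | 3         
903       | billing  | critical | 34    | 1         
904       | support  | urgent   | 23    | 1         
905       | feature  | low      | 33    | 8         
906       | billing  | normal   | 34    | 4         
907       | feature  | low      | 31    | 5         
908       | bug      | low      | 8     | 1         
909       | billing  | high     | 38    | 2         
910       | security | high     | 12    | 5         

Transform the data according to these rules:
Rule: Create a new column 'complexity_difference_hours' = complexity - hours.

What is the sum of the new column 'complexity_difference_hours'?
-220

Step 1: For each record, compute complexity - hours
Example calculations:
  1 - 22 = -21
  3 - 16 = -13
  1 - 34 = -33
  ...
Step 2: Sum all derived values
Step 3: Total = -220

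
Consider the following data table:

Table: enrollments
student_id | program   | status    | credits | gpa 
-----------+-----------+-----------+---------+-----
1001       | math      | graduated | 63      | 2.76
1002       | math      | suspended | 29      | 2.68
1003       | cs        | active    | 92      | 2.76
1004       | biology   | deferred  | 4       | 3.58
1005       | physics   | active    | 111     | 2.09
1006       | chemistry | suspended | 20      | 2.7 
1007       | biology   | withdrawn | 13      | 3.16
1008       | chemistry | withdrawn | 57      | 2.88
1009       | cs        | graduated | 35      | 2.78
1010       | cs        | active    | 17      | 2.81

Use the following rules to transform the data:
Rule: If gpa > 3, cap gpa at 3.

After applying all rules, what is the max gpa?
3

Step 1: Original maximum gpa = 3.58
Step 2: Apply cap at 3
Step 3: 2 records had gpa > 3 and were capped
Step 4: Maximum after transformation = 3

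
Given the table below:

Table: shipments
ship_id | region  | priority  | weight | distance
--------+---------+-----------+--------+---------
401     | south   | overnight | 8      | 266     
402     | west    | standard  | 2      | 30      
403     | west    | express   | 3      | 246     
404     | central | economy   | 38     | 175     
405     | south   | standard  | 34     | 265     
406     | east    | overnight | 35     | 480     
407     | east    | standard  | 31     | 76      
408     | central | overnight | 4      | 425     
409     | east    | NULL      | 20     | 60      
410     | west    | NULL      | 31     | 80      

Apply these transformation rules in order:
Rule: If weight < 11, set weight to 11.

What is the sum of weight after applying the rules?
233

Step 1: 4 records have weight < 11
Step 2: These records originally summed to 17
Step 3: After setting to minimum: 4 × 11 = 44
Step 4: Unaffected records sum: 189
Step 5: Final sum = 44 + 189 = 233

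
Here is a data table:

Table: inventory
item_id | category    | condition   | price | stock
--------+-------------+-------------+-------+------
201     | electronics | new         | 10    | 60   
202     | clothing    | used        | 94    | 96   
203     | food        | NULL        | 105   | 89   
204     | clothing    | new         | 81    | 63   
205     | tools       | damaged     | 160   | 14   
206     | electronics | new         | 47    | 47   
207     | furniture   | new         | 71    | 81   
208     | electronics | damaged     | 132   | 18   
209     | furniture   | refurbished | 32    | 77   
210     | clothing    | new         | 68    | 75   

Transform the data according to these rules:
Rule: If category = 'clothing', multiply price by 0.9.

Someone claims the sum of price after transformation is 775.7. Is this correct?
Yes, the result is correct.

Step 1: Calculate the correct sum after transformation
Step 2: Apply multiplier 0.9 to records where category = 'clothing'
Step 3: Correct result = 775.7
Step 4: Claimed result = 775.7
Step 5: 775.7 = 775.7 ✓
Conclusion: The claimed result is correct.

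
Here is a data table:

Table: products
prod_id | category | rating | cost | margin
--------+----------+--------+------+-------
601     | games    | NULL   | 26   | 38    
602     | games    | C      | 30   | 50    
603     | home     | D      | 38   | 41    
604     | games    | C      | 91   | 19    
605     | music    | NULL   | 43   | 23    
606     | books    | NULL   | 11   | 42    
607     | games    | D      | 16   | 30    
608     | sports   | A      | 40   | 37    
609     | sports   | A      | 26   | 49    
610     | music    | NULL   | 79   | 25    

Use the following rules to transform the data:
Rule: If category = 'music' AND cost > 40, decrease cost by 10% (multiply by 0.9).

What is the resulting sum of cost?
387.8

Step 1: Find records where category = 'music' AND cost > 40
Step 2: 2 records match, summing to 122
Step 3: After multiplier: 122 × 0.9 = 109.8
Step 4: Unaffected records sum: 278
Step 5: Final sum = 109.8 + 278 = 387.8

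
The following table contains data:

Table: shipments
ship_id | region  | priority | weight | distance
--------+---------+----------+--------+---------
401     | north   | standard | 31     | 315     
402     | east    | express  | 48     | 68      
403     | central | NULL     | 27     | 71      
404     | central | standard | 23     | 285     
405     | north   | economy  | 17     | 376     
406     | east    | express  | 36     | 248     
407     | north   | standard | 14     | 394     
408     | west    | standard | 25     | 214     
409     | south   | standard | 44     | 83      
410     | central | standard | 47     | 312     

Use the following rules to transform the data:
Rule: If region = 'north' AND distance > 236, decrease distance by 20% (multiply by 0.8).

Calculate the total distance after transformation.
2149.0

Step 1: Find records where region = 'north' AND distance > 236
Step 2: 3 records match, summing to 1085
Step 3: After multiplier: 1085 × 0.8 = 868.0
Step 4: Unaffected records sum: 1281
Step 5: Final sum = 868.0 + 1281 = 2149.0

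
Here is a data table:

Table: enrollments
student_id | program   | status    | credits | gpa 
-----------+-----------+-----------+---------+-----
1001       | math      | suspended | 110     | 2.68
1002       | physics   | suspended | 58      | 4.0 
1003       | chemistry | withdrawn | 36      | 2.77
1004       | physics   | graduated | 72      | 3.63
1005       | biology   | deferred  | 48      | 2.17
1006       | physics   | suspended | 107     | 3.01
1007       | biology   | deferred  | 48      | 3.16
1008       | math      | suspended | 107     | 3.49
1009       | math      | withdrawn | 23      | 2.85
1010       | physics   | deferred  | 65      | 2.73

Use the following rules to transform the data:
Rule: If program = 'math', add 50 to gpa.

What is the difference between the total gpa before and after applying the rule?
150.0

Step 1: Original sum of gpa = 30.49
Step 2: 3 records have program = 'math'
Step 3: Each affected record changes by 50
Step 4: Total change = 3 × 50 = 150
Step 5: New sum = 30.49 + 150 = 180.49
Step 6: Difference = |180.49 - 30.49| = 150.0
        (Sum increased by 150.0)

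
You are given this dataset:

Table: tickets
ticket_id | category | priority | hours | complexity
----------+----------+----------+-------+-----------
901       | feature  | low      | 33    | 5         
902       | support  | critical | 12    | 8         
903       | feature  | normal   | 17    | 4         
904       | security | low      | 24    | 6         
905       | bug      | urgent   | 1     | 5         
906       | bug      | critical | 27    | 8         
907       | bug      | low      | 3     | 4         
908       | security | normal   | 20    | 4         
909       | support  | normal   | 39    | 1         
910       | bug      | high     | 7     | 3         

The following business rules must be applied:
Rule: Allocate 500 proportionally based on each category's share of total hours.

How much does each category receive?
bug: 103.83, feature: 136.61, security: 120.22, support: 139.34

Step 1: Calculate total hours = 183
Step 2: Calculate each category's proportion:
  bug: 38/183 = 20.77% → 103.83
  feature: 50/183 = 27.32% → 136.61
  security: 44/183 = 24.04% → 120.22
  support: 51/183 = 27.87% → 139.34
Step 3: Verify: sum of allocations ≈ 500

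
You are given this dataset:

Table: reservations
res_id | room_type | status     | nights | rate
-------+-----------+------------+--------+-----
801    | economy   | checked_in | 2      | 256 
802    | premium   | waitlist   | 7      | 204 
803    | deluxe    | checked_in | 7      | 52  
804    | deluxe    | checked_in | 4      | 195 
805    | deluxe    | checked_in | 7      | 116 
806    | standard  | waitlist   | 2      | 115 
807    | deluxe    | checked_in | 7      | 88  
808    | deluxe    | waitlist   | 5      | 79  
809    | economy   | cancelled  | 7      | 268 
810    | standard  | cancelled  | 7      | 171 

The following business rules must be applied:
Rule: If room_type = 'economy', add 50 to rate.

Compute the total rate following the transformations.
1644

Step 1: Count records where room_type = 'economy': 2
Step 2: Total bonus added: 2 × 50 = 100
Step 3: Original sum of rate: 1544
Step 4: Final sum = 1544 + 100 = 1644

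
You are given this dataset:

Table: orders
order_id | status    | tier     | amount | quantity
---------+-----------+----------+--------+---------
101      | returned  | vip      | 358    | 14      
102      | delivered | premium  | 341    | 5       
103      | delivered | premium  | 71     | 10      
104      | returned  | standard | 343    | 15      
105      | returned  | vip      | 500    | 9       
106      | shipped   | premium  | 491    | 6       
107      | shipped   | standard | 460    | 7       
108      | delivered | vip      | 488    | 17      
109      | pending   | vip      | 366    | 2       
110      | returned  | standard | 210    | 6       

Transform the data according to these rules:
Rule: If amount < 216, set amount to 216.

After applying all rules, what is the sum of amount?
3779

Step 1: 2 records have amount < 216
Step 2: These records originally summed to 281
Step 3: After setting to minimum: 2 × 216 = 432
Step 4: Unaffected records sum: 3347
Step 5: Final sum = 432 + 3347 = 3779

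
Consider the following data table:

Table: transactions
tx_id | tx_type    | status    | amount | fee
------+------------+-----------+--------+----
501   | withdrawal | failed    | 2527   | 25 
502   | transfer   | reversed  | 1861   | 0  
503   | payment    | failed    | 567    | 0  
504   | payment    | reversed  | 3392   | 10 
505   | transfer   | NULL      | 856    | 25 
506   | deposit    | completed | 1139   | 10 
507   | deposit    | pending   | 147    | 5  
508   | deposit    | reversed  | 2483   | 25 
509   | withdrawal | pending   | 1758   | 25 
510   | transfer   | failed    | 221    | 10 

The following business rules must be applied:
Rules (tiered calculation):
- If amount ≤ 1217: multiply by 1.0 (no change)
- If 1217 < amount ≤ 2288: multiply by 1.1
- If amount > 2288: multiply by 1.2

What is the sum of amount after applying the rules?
16993.3

Step 1: Tier 1 (amount ≤ 1217): 5 records, sum = 2930 × 1.0 = 2930.0
Step 2: Tier 2 (1217 < amount ≤ 2288): 2 records, sum = 3619 × 1.1 = 3980.9
Step 3: Tier 3 (amount > 2288): 3 records, sum = 8402 × 1.2 = 10082.4
Step 4: Final sum = 2930.0 + 3980.9 + 10082.4 = 16993.3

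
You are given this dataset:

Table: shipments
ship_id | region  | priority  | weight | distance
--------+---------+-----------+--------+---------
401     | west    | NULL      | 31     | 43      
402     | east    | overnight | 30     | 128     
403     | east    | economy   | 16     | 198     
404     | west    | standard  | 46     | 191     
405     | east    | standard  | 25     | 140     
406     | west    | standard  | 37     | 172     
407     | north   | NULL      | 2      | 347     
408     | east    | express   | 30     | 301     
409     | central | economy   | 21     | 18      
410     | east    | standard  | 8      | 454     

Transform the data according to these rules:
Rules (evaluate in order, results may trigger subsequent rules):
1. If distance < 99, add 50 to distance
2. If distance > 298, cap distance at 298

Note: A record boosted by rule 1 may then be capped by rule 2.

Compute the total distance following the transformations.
1884

Step 1: Apply rule 1 to records with distance < 99
  - 2 records get bonus of 50
  - Of these, 0 records then exceed 298 and get capped
Step 2: Apply rule 2 to records with distance > 298
  - 3 records (original) are capped
Step 3: Calculate final sum = 1884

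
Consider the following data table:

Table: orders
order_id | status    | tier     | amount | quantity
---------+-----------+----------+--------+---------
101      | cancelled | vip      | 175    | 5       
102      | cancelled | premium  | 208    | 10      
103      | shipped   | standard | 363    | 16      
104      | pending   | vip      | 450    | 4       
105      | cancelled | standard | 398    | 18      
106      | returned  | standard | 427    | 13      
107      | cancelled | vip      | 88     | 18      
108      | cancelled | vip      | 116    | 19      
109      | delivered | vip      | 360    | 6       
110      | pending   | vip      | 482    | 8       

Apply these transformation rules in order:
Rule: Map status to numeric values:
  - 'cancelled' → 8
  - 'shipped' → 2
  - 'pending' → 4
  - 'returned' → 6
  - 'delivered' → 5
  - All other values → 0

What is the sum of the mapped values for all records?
61

Step 1: Apply mapping to each record
Step 2: Count by status:
  'cancelled': 5 records × 8 = 40
  'shipped': 1 records × 2 = 2
  'pending': 2 records × 4 = 8
  'returned': 1 records × 6 = 6
  'delivered': 1 records × 5 = 5
Step 3: Sum all mapped values = 61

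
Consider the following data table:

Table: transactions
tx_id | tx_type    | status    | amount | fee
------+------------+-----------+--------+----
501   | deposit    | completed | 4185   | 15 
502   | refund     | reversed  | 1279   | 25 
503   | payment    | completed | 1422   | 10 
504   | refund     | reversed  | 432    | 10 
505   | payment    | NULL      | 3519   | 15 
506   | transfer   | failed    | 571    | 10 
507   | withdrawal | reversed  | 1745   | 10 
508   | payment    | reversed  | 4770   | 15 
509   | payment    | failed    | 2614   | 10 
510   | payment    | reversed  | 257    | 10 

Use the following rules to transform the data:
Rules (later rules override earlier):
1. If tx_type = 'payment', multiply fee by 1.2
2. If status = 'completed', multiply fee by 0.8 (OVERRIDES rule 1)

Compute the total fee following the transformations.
135.0

Step 1: Rule 2 takes priority for records with status = 'completed'
  - 2 records: 25 × 0.8 = 20.0
Step 2: Rule 1 applies to remaining records with tx_type = 'payment'
  - 4 records: 50 × 1.2 = 60.0
Step 3: Other records unchanged: 55
Step 4: Final sum = 20.0 + 60.0 + 55 = 135.0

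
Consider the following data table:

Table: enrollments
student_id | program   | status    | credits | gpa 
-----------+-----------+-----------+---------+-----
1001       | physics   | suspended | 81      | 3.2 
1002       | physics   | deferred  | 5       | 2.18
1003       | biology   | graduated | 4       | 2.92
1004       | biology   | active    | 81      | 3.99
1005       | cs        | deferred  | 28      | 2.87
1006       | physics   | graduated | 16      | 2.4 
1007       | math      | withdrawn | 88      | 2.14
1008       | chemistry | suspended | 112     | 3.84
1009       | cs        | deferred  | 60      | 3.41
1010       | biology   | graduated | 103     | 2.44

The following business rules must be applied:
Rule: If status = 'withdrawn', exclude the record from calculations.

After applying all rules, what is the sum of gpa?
27.25

Step 1: Identify records where status = 'withdrawn'
Step 2: The excluded records sum to 2.14
Step 3: Original total gpa = 29.39
Step 4: Remaining total = 29.39 - 2.14 = 27.25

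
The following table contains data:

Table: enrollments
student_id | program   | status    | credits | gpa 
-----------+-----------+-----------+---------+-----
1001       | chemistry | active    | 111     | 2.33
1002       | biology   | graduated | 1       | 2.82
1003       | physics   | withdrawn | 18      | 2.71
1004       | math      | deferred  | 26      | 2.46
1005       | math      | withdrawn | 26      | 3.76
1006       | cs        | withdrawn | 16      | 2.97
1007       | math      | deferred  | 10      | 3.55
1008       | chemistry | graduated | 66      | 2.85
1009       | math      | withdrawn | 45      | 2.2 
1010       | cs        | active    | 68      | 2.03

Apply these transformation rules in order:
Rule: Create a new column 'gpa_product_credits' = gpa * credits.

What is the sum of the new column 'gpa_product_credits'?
980.11

Step 1: For each record, compute gpa * credits
Example calculations:
  2.33 * 111 = 258.63
  2.82 * 1 = 2.82
  2.71 * 18 = 48.78
  ...
Step 2: Sum all derived values
Step 3: Total = 980.11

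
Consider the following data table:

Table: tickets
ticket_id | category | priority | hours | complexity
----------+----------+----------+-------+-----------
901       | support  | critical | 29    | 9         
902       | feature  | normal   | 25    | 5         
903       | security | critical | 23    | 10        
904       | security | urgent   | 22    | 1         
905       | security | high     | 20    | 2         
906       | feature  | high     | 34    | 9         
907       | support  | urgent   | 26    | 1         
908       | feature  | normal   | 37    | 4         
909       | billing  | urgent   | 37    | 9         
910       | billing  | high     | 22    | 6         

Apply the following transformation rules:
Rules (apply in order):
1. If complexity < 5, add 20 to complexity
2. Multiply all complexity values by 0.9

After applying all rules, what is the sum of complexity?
122.4

Step 1: Apply Rule 1 - Add 20 to records with complexity < 5
  - 4 records affected: 8 + (4 × 20) = 88
  - Unaffected records: 48
  - Sum after Rule 1: 136
Step 2: Apply Rule 2 - Multiply all by 0.9
  - 136 × 0.9 = 122.4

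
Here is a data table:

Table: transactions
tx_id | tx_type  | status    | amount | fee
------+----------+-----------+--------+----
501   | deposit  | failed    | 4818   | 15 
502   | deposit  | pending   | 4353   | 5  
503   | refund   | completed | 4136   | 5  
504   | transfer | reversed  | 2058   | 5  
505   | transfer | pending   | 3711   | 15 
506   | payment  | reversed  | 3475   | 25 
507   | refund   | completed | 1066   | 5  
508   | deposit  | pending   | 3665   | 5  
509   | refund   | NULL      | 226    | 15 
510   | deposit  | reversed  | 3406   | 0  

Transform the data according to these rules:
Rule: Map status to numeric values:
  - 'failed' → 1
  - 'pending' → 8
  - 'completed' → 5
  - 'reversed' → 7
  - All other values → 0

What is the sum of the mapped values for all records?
56

Step 1: Apply mapping to each record
Step 2: Count by status:
  'failed': 1 records × 1 = 1
  'pending': 3 records × 8 = 24
  'completed': 2 records × 5 = 10
  'reversed': 3 records × 7 = 21
Step 3: Sum all mapped values = 56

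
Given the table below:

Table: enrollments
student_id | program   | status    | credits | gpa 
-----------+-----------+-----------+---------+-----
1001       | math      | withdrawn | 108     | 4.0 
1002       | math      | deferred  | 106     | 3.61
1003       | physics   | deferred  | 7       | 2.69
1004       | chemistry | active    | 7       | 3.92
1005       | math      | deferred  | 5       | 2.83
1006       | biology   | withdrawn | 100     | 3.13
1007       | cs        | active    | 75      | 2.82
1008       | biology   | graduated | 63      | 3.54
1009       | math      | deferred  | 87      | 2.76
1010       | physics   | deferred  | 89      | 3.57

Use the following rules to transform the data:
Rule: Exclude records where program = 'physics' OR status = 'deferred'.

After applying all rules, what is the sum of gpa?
17.41

Step 1: Find records where program = 'physics' OR status = 'deferred'
Step 2: 5 records match, summing to 15.46
Step 3: Original sum: 32.87
Step 4: Remaining sum = 32.87 - 15.46 = 17.41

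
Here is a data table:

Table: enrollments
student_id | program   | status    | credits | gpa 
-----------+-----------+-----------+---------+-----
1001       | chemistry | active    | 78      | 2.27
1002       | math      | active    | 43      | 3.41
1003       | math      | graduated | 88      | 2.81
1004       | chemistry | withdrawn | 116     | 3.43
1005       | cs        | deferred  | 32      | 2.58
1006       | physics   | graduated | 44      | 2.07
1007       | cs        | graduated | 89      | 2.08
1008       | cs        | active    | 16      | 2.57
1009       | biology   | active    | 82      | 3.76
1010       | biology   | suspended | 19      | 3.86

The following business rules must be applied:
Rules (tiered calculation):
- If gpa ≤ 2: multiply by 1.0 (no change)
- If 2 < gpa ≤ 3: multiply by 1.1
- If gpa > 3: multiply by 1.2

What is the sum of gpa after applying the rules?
33.17

Step 1: Tier 1 (gpa ≤ 2): 0 records, sum = 0 × 1.0 = 0.0
Step 2: Tier 2 (2 < gpa ≤ 3): 6 records, sum = 14.38 × 1.1 = 15.82
Step 3: Tier 3 (gpa > 3): 4 records, sum = 14.46 × 1.2 = 17.35
Step 4: Final sum = 0.0 + 15.82 + 17.35 = 33.17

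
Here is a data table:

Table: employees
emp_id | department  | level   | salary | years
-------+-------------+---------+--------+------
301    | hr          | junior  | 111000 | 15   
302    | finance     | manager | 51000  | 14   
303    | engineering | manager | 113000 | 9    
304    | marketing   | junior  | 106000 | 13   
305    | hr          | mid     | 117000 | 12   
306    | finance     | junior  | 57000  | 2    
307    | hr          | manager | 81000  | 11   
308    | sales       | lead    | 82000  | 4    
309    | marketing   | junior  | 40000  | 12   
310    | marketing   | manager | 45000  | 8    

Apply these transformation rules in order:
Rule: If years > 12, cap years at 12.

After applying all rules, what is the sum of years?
94

Step 1: 3 records have years > 12
Step 2: These records originally summed to 42
Step 3: After capping: 3 × 12 = 36
Step 4: Unaffected records sum: 58
Step 5: Final sum = 36 + 58 = 94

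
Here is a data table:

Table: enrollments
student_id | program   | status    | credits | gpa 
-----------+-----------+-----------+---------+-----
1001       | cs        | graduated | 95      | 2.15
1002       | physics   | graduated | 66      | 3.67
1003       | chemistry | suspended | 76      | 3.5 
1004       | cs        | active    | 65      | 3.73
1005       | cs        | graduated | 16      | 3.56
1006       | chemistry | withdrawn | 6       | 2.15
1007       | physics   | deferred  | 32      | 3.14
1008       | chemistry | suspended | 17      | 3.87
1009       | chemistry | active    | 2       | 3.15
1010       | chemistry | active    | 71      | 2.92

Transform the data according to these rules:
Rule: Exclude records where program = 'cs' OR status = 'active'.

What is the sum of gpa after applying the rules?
16.33

Step 1: Find records where program = 'cs' OR status = 'active'
Step 2: 5 records match, summing to 15.51
Step 3: Original sum: 31.84
Step 4: Remaining sum = 31.84 - 15.51 = 16.33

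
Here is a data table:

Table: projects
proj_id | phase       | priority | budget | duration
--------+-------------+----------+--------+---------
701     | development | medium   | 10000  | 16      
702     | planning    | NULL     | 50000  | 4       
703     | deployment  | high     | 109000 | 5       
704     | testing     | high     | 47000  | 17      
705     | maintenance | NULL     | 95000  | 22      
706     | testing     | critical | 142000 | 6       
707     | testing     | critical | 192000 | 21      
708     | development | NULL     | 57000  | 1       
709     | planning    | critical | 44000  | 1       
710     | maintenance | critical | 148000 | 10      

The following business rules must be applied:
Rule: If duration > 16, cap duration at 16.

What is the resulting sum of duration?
91

Step 1: 3 records have duration > 16
Step 2: These records originally summed to 60
Step 3: After capping: 3 × 16 = 48
Step 4: Unaffected records sum: 43
Step 5: Final sum = 48 + 43 = 91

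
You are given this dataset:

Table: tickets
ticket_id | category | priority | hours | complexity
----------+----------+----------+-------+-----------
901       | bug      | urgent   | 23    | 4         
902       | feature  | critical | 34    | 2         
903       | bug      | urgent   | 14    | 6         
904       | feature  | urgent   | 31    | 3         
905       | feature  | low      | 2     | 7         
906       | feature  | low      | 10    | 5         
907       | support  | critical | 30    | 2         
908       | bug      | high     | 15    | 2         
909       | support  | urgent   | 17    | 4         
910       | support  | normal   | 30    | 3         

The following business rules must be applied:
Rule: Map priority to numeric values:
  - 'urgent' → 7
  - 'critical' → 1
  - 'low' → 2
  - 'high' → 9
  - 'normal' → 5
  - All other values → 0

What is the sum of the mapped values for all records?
48

Step 1: Apply mapping to each record
Step 2: Count by status:
  'urgent': 4 records × 7 = 28
  'critical': 2 records × 1 = 2
  'low': 2 records × 2 = 4
  'high': 1 records × 9 = 9
  'normal': 1 records × 5 = 5
Step 3: Sum all mapped values = 48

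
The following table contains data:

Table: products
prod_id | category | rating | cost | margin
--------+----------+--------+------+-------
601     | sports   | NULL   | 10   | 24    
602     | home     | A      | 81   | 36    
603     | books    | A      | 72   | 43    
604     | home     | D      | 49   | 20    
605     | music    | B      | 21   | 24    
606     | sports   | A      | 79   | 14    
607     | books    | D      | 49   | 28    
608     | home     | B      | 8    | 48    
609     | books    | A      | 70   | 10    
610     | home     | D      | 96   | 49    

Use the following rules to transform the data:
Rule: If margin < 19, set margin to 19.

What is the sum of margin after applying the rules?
310

Step 1: 2 records have margin < 19
Step 2: These records originally summed to 24
Step 3: After setting to minimum: 2 × 19 = 38
Step 4: Unaffected records sum: 272
Step 5: Final sum = 38 + 272 = 310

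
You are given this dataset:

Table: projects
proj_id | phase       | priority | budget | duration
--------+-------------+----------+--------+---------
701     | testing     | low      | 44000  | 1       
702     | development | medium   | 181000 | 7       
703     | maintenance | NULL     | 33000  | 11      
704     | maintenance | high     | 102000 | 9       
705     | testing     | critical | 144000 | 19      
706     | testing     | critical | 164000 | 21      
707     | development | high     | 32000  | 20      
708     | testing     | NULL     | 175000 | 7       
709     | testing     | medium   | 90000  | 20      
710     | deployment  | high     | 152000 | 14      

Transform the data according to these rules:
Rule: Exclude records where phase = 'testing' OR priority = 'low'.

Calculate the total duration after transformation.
61

Step 1: Find records where phase = 'testing' OR priority = 'low'
Step 2: 5 records match, summing to 68
Step 3: Original sum: 129
Step 4: Remaining sum = 129 - 68 = 61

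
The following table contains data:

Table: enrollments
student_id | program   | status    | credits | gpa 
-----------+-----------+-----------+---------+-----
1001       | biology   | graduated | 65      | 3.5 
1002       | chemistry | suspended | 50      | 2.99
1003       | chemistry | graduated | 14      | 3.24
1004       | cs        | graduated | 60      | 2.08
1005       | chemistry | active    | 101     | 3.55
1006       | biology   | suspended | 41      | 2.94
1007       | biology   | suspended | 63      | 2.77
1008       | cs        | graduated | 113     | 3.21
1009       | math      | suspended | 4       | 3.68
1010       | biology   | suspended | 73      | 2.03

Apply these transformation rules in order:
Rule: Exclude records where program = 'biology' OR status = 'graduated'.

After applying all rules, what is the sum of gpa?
10.22

Step 1: Find records where program = 'biology' OR status = 'graduated'
Step 2: 7 records match, summing to 19.77
Step 3: Original sum: 29.99
Step 4: Remaining sum = 29.99 - 19.77 = 10.22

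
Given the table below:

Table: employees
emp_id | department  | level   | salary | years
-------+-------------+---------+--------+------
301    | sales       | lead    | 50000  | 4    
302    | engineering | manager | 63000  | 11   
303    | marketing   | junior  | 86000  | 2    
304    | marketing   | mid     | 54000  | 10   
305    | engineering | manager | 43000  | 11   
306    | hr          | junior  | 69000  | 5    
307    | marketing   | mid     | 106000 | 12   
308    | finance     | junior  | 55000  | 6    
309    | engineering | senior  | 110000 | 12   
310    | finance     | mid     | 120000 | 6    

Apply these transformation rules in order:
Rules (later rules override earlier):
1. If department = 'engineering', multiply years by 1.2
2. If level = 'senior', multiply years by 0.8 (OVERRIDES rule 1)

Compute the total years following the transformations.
81.0

Step 1: Rule 2 takes priority for records with level = 'senior'
  - 1 records: 12 × 0.8 = 9.6
Step 2: Rule 1 applies to remaining records with department = 'engineering'
  - 2 records: 22 × 1.2 = 26.4
Step 3: Other records unchanged: 45
Step 4: Final sum = 9.6 + 26.4 + 45 = 81.0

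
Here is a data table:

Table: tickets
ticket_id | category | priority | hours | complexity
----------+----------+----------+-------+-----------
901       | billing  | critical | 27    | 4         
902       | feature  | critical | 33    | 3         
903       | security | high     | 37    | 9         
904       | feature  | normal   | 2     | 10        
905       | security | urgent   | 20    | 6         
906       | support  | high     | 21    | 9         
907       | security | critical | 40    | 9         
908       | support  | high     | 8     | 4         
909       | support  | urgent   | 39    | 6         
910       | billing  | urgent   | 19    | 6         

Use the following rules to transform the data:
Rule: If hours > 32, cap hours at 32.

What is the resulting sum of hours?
225

Step 1: 4 records have hours > 32
Step 2: These records originally summed to 149
Step 3: After capping: 4 × 32 = 128
Step 4: Unaffected records sum: 97
Step 5: Final sum = 128 + 97 = 225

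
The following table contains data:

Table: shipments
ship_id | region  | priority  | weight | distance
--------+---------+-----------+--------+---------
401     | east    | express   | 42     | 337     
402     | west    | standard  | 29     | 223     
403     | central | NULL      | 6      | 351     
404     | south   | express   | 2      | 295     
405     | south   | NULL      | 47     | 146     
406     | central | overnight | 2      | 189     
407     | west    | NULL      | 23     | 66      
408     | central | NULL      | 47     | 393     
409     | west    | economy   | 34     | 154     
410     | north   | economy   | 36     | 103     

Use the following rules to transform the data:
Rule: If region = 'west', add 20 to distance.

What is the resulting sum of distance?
2317

Step 1: Count records where region = 'west': 3
Step 2: Total bonus added: 3 × 20 = 60
Step 3: Original sum of distance: 2257
Step 4: Final sum = 2257 + 60 = 2317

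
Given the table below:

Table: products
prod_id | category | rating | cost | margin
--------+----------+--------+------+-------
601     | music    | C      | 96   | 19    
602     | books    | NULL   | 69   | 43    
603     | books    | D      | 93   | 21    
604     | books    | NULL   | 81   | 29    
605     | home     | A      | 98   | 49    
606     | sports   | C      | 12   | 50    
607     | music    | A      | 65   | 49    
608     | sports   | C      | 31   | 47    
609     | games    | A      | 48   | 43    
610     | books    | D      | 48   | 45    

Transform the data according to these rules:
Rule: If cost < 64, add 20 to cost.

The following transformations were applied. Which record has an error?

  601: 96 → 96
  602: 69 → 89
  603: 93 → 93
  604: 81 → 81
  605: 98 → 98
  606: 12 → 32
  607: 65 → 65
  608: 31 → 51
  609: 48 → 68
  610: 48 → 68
Record 602 has an error. The correct transformed value should be 69, not 89.

Step 1: Check each record against the rule
Step 2: Record 602 has cost = 69
Step 3: Since 69 >= 64, the bonus should not have been applied
Step 4: Correct value = 69, but claimed value = 89
Conclusion: Record 602 has the error.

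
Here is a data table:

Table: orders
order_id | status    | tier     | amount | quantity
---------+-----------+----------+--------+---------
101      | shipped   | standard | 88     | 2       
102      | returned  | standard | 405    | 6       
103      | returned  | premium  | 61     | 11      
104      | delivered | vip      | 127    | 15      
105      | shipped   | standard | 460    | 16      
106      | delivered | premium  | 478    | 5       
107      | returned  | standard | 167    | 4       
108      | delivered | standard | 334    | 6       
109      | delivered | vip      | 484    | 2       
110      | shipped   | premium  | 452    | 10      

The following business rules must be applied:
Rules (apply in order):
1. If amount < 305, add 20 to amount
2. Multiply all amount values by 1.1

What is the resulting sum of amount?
3449.6

Step 1: Apply Rule 1 - Add 20 to records with amount < 305
  - 4 records affected: 443 + (4 × 20) = 523
  - Unaffected records: 2613
  - Sum after Rule 1: 3136
Step 2: Apply Rule 2 - Multiply all by 1.1
  - 3136 × 1.1 = 3449.6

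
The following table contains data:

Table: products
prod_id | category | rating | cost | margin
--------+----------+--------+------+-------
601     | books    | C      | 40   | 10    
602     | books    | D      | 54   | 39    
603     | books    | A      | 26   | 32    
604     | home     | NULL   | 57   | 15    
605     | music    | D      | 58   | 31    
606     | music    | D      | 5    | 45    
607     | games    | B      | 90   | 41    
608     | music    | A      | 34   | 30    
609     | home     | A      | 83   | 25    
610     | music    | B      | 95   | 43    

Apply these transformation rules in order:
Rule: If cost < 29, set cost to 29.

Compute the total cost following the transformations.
569

Step 1: 2 records have cost < 29
Step 2: These records originally summed to 31
Step 3: After setting to minimum: 2 × 29 = 58
Step 4: Unaffected records sum: 511
Step 5: Final sum = 58 + 511 = 569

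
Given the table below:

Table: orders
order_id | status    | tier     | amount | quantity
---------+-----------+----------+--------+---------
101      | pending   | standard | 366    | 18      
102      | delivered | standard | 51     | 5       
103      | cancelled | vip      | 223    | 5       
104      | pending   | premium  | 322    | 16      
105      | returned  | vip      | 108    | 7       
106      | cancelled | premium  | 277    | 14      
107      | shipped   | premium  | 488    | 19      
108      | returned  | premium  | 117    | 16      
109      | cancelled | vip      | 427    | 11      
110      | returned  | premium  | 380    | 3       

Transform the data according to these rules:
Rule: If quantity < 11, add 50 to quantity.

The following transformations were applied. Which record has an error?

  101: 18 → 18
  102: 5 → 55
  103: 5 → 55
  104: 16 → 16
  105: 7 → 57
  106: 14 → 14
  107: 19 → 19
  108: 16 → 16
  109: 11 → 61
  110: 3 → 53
Record 109 has an error. The correct transformed value should be 11, not 61.

Step 1: Check each record against the rule
Step 2: Record 109 has quantity = 11
Step 3: Since 11 >= 11, the bonus should not have been applied
Step 4: Correct value = 11, but claimed value = 61
Conclusion: Record 109 has the error.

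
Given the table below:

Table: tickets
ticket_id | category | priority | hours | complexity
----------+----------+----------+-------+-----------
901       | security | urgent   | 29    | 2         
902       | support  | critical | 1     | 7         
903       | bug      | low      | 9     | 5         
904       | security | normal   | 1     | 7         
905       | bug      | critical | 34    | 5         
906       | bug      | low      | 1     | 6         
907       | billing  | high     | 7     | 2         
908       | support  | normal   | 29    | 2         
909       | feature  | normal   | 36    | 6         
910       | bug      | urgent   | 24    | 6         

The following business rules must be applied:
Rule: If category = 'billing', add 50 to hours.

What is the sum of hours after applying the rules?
221

Step 1: Count records where category = 'billing': 1
Step 2: Total bonus added: 1 × 50 = 50
Step 3: Original sum of hours: 171
Step 4: Final sum = 171 + 50 = 221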